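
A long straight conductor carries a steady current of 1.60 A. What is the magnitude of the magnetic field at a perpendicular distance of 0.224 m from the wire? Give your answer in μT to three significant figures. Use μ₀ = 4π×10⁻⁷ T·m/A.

B ≈ 1.43 μT

For an infinitely long straight wire, B = μ₀I/(2πd).
B = (4π×10⁻⁷ × 1.60) / (2π × 0.224) = 1.43×10⁻⁶ T.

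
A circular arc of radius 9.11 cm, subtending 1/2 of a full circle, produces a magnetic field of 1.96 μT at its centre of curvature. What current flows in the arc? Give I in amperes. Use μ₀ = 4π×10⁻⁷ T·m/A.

For a circular arc, B = μ₀Iφ/(4πR) with φ in radians; here φ = 3.142 rad.
So I = 4πRB/(μ₀φ) = 4π × 0.0911 × 1.96×10⁻⁶ / (4π×10⁻⁷ × 3.142) = 0.568 A.

I ≈ 0.568 A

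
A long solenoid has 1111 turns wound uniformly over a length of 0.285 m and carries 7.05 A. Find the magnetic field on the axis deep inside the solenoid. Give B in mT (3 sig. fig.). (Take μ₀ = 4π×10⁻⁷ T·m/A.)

B ≈ 34.5 mT

Inside a long solenoid, B = μ₀nI with n = 3898 turns/m.
B = 4π×10⁻⁷ × 3898 × 7.05 = 3.45×10⁻² T.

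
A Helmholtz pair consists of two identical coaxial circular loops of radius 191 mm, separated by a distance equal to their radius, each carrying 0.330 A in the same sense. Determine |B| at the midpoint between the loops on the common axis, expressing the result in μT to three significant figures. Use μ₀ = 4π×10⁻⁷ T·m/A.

Each loop contributes B = μ₀IR²/[2(R²+z²)^(3/2)] on the axis, with z measured from that loop.
Loop 1 (z = 0.0955 m): B₁ = 7.77×10⁻⁷ T. Loop 2 (z = 0.0955 m): B₂ = 7.77×10⁻⁷ T.
The fields add: B = B₁ + B₂ = 1.55×10⁻⁶ T.

B ≈ 1.55 μT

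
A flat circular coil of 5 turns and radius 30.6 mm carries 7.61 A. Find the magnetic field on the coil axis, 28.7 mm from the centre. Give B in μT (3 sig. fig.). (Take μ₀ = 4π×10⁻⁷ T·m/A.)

For an N-turn flat coil, B = Nμ₀IR²/[2(R²+z²)^(3/2)] with R = 0.0306 m, z = 0.0287 m.
B = 5 × 6.06×10⁻⁵ T = 3.03×10⁻⁴ T.

B ≈ 303 μT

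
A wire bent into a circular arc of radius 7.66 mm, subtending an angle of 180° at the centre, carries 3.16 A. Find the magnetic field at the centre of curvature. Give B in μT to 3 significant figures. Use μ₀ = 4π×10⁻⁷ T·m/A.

The Biot–Savart field of a circular arc at its centre is B = μ₀Iφ/(4πR), with φ = 3.142 rad.
B = (4π×10⁻⁷ × 3.16 × 3.142) / (4π × 0.00766) = 1.30×10⁻⁴ T.

B ≈ 130 μT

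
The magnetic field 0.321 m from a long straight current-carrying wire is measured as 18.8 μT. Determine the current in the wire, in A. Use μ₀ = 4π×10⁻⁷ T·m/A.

For a long straight wire B = μ₀I/(2πd), so I = 2πdB/μ₀.
I = 2π × 0.321 × 1.88×10⁻⁵ / (4π×10⁻⁷) = 30.2 A.

I ≈ 30.2 A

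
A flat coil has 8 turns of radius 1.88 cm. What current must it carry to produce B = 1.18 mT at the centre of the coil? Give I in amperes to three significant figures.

I ≈ 4.41 A

For an N-turn coil, B = Nμ₀I/(2R) with R = 0.0188 m, so I = 2RB/(Nμ₀) = 2 × 0.0188 × 1.18×10⁻³ / (8 × 4π×10⁻⁷) = 4.41 A.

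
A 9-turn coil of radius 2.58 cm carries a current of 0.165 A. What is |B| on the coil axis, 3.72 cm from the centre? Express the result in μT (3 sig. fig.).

For an N-turn flat coil, B = Nμ₀IR²/[2(R²+z²)^(3/2)] with R = 0.0258 m, z = 0.0372 m.
B = 9 × 7.44×10⁻⁷ T = 6.69×10⁻⁶ T.

B ≈ 6.69 μT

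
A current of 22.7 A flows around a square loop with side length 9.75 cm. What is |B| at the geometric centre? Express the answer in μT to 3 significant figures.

Each side is a finite straight segment at perpendicular distance d = a/(2 tan(π/4)) = 0.04875 m from the centre, with end-angles ±π/4.
One side contributes B₁ = (μ₀I/4πd)·2 sin(π/4) = 6.59×10⁻⁵ T.
All 4 sides add in the same direction: B = 4 × 6.59×10⁻⁵ = 2.63×10⁻⁴ T.

B ≈ 263 μT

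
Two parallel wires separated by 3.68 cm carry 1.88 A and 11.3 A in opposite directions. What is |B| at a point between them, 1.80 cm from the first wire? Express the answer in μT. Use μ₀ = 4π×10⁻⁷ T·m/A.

B ≈ 141 μT

Each long wire gives B = μ₀I/(2πd). Distances are d₁ = 0.018 m and d₂ = 0.0188 m.
B₁ = 2.09×10⁻⁵ T, B₂ = 1.20×10⁻⁴ T.
Between antiparallel currents both contributions point the same way, so they add. B = B₁ + B₂ = 2.09×10⁻⁵ + 1.20×10⁻⁴ = 1.41×10⁻⁴ T.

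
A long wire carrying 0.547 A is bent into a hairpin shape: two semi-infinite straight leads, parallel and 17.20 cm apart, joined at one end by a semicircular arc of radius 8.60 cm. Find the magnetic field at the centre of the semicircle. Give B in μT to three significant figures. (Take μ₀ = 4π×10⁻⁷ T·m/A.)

B ≈ 3.27 μT

The semicircular arc contributes B_arc = μ₀I·π/(4πR) = μ₀I/(4R) = 2.00×10⁻⁶ T.
Each semi-infinite lead is at perpendicular distance R = 0.086 m from the centre, with the perpendicular foot at its near end, so it contributes μ₀I/(4πR); both point the same way, together 1.27×10⁻⁶ T.
Arc and leads all point the same direction: B = 2.00×10⁻⁶ + 1.27×10⁻⁶ = 3.27×10⁻⁶ T.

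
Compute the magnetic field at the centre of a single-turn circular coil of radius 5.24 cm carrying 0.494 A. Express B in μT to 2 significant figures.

At the centre of a circular loop the Biot–Savart law gives B = μ₀I/(2R).
B = (4π×10⁻⁷ × 0.494) / (2 × 0.0524) = 5.92×10⁻⁶ T.

B ≈ 5.9 μT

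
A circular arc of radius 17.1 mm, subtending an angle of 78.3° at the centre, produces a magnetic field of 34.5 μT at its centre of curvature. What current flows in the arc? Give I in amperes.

I ≈ 4.32 A

For a circular arc, B = μ₀Iφ/(4πR) with φ in radians; here φ = 1.367 rad.
So I = 4πRB/(μ₀φ) = 4π × 0.0171 × 3.45×10⁻⁵ / (4π×10⁻⁷ × 1.367) = 4.32 A.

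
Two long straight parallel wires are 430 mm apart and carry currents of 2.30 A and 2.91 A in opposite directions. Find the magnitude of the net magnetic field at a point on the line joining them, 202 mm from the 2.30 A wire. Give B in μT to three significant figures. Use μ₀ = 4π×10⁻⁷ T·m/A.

B ≈ 4.83 μT

Each long wire gives B = μ₀I/(2πd). Distances are d₁ = 0.202 m and d₂ = 0.228 m.
B₁ = 2.28×10⁻⁶ T, B₂ = 2.55×10⁻⁶ T.
Between antiparallel currents both contributions point the same way, so they add. B = B₁ + B₂ = 2.28×10⁻⁶ + 2.55×10⁻⁶ = 4.83×10⁻⁶ T.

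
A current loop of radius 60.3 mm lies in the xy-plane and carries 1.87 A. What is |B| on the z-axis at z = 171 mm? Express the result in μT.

On the axis of a circular loop, B = μ₀IR² / [2(R²+z²)^(3/2)].
R² + z² = (0.0603)² + (0.171)² = 0.03288 m², and (R²+z²)^(3/2) = 5.96×10⁻³ m³.
B = (4π×10⁻⁷ × 1.87 × 0.003636) / (2 × 5.96×10⁻³) = 7.17×10⁻⁷ T.

B ≈ 0.717 μT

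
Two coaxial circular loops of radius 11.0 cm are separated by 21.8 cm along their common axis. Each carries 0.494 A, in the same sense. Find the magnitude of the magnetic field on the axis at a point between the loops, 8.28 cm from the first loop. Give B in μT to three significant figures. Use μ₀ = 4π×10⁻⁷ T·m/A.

B ≈ 2.15 μT

Each loop contributes B = μ₀IR²/[2(R²+z²)^(3/2)] on the axis, with z measured from that loop.
Loop 1 (z = 0.0828 m): B₁ = 1.44×10⁻⁶ T. Loop 2 (z = 0.1352 m): B₂ = 7.09×10⁻⁷ T.
The fields add: B = B₁ + B₂ = 2.15×10⁻⁶ T.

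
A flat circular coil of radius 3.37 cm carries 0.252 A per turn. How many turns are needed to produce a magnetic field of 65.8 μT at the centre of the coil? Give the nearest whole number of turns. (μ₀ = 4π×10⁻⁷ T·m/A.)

N = 14

For an N-turn coil, B = Nμ₀I/(2R). A single turn gives B₁ = 4.70×10⁻⁶ T with R = 0.0337 m.
N = B/B₁ = 6.58×10⁻⁵ / 4.70×10⁻⁶ = 14.00.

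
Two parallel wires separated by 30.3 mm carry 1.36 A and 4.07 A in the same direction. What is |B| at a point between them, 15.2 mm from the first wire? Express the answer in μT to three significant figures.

B ≈ 36.0 μT

Each long wire gives B = μ₀I/(2πd). Distances are d₁ = 0.0152 m and d₂ = 0.0151 m.
B₁ = 1.79×10⁻⁵ T, B₂ = 5.39×10⁻⁵ T.
Between parallel currents the two contributions point in opposite directions, so they subtract. B = |B₁ − B₂| = |1.79×10⁻⁵ − 5.39×10⁻⁵| = 3.60×10⁻⁵ T.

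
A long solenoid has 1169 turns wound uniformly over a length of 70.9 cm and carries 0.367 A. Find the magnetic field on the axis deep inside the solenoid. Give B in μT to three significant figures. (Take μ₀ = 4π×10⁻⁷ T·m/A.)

B ≈ 760 μT

Inside a long solenoid, B = μ₀nI with n = 1649 turns/m.
B = 4π×10⁻⁷ × 1649 × 0.367 = 7.60×10⁻⁴ T.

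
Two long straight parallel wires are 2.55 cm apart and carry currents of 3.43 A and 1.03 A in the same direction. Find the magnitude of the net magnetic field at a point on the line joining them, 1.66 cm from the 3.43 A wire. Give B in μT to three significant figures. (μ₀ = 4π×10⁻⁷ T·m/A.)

Each long wire gives B = μ₀I/(2πd). Distances are d₁ = 0.0166 m and d₂ = 0.0089 m.
B₁ = 4.13×10⁻⁵ T, B₂ = 2.31×10⁻⁵ T.
Between parallel currents the two contributions point in opposite directions, so they subtract. B = |B₁ − B₂| = |4.13×10⁻⁵ − 2.31×10⁻⁵| = 1.82×10⁻⁵ T.

B ≈ 18.2 μT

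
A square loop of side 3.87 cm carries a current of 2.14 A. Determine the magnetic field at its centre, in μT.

Each side is a finite straight segment at perpendicular distance d = a/(2 tan(π/4)) = 0.01935 m from the centre, with end-angles ±π/4.
One side contributes B₁ = (μ₀I/4πd)·2 sin(π/4) = 1.56×10⁻⁵ T.
All 4 sides add in the same direction: B = 4 × 1.56×10⁻⁵ = 6.26×10⁻⁵ T.

B ≈ 62.6 μT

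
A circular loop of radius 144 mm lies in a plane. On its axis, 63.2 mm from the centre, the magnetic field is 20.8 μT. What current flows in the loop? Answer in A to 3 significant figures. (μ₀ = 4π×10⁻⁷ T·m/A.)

On the axis of a loop, B = μ₀IR²/[2(R²+z²)^(3/2)], so I = 2B(R²+z²)^(3/2)/(μ₀R²).
R² + z² = 0.02074 + 0.003994 = 0.02473 m²; raised to 3/2 gives 3.89×10⁻³ m³.
I = 2 × 2.08×10⁻⁵ × 3.89×10⁻³ / (1.26×10⁻⁶ × 0.02074) = 6.21 A.

I ≈ 6.21 A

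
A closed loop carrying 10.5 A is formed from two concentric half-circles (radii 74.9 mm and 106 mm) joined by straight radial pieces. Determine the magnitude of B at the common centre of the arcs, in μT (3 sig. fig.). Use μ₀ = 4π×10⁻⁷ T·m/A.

The radial connectors point toward the centre, so dl × r̂ = 0 and they contribute nothing.
Each semicircle gives μ₀I/(4R): inner arc 4.40×10⁻⁵ T, outer arc 3.11×10⁻⁵ T.
The two arcs carry current in opposite angular senses, so their fields oppose: B = |4.40×10⁻⁵ − 3.11×10⁻⁵| = 1.29×10⁻⁵ T.

B ≈ 12.9 μT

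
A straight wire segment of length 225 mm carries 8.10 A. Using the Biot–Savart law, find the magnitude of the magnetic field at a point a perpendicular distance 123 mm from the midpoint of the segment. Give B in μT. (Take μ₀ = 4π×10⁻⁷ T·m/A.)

B ≈ 8.89 μT

For a finite straight segment, B = (μ₀I/4πd)(sinθ₁ + sinθ₂), where θ₁, θ₂ are the angles from the perpendicular to each end.
The perpendicular from the point meets the wire at its midpoint, so each end is L/2 = 0.1125 m away along the wire.
sinθ₁ = 0.1125/√(0.1125²+0.123²) = 0.6749; sinθ₂ = 0.1125/√(0.1125²+0.123²) = 0.6749.
B = (4π×10⁻⁷ × 8.10) / (4π × 0.123) × (0.6749 + 0.6749) = 8.89×10⁻⁶ T.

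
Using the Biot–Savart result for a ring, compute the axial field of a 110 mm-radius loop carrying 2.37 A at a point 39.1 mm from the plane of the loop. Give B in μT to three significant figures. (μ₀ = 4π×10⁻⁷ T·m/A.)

B ≈ 11.3 μT

On the axis of a circular loop, B = μ₀IR² / [2(R²+z²)^(3/2)].
R² + z² = (0.11)² + (0.0391)² = 0.01363 m², and (R²+z²)^(3/2) = 1.59×10⁻³ m³.
B = (4π×10⁻⁷ × 2.37 × 0.0121) / (2 × 1.59×10⁻³) = 1.13×10⁻⁵ T.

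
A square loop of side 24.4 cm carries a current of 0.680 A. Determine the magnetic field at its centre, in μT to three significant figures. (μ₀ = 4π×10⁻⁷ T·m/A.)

B ≈ 3.15 μT

Each side is a finite straight segment at perpendicular distance d = a/(2 tan(π/4)) = 0.122 m from the centre, with end-angles ±π/4.
One side contributes B₁ = (μ₀I/4πd)·2 sin(π/4) = 7.88×10⁻⁷ T.
All 4 sides add in the same direction: B = 4 × 7.88×10⁻⁷ = 3.15×10⁻⁶ T.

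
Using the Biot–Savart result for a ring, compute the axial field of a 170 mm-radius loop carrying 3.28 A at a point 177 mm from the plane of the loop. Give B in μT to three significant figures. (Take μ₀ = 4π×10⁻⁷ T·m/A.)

B ≈ 4.03 μT

On the axis of a circular loop, B = μ₀IR² / [2(R²+z²)^(3/2)].
R² + z² = (0.17)² + (0.177)² = 0.06023 m², and (R²+z²)^(3/2) = 1.48×10⁻² m³.
B = (4π×10⁻⁷ × 3.28 × 0.0289) / (2 × 1.48×10⁻²) = 4.03×10⁻⁶ T.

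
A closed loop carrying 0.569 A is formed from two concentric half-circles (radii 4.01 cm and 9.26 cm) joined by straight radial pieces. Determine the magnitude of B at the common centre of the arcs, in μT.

The radial connectors point toward the centre, so dl × r̂ = 0 and they contribute nothing.
Each semicircle gives μ₀I/(4R): inner arc 4.46×10⁻⁶ T, outer arc 1.93×10⁻⁶ T.
The two arcs carry current in opposite angular senses, so their fields oppose: B = |4.46×10⁻⁶ − 1.93×10⁻⁶| = 2.53×10⁻⁶ T.

B ≈ 2.53 μT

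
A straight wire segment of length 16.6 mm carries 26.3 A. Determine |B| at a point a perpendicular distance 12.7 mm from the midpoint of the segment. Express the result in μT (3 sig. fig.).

For a finite straight segment, B = (μ₀I/4πd)(sinθ₁ + sinθ₂), where θ₁, θ₂ are the angles from the perpendicular to each end.
The perpendicular from the point meets the wire at its midpoint, so each end is L/2 = 0.0083 m away along the wire.
sinθ₁ = 0.0083/√(0.0083²+0.0127²) = 0.5471; sinθ₂ = 0.0083/√(0.0083²+0.0127²) = 0.5471.
B = (4π×10⁻⁷ × 26.3) / (4π × 0.0127) × (0.5471 + 0.5471) = 2.27×10⁻⁴ T.

B ≈ 227 μT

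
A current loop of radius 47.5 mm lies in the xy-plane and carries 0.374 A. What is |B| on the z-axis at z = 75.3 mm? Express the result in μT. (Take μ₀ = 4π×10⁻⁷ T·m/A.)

B ≈ 0.751 μT

On the axis of a circular loop, B = μ₀IR² / [2(R²+z²)^(3/2)].
R² + z² = (0.0475)² + (0.0753)² = 0.007926 m², and (R²+z²)^(3/2) = 7.06×10⁻⁴ m³.
B = (4π×10⁻⁷ × 0.374 × 0.002256) / (2 × 7.06×10⁻⁴) = 7.51×10⁻⁷ T.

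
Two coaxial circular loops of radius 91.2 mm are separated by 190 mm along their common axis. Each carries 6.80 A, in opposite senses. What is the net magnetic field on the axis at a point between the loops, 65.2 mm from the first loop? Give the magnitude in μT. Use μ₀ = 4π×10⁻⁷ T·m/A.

B ≈ 15.6 μT

Each loop contributes B = μ₀IR²/[2(R²+z²)^(3/2)] on the axis, with z measured from that loop.
Loop 1 (z = 0.0652 m): B₁ = 2.52×10⁻⁵ T. Loop 2 (z = 0.1248 m): B₂ = 9.62×10⁻⁶ T.
The fields oppose: B = |B₁ − B₂| = 1.56×10⁻⁵ T.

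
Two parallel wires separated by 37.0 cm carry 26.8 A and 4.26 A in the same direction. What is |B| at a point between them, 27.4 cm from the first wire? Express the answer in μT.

B ≈ 10.7 μT

Each long wire gives B = μ₀I/(2πd). Distances are d₁ = 0.274 m and d₂ = 0.096 m.
B₁ = 1.96×10⁻⁵ T, B₂ = 8.87×10⁻⁶ T.
Between parallel currents the two contributions point in opposite directions, so they subtract. B = |B₁ − B₂| = |1.96×10⁻⁵ − 8.87×10⁻⁶| = 1.07×10⁻⁵ T.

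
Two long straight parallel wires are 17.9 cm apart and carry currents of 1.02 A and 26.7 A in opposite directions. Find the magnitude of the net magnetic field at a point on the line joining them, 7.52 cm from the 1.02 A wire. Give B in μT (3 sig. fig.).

Each long wire gives B = μ₀I/(2πd). Distances are d₁ = 0.0752 m and d₂ = 0.1038 m.
B₁ = 2.71×10⁻⁶ T, B₂ = 5.14×10⁻⁵ T.
Between antiparallel currents both contributions point the same way, so they add. B = B₁ + B₂ = 2.71×10⁻⁶ + 5.14×10⁻⁵ = 5.42×10⁻⁵ T.

B ≈ 54.2 μT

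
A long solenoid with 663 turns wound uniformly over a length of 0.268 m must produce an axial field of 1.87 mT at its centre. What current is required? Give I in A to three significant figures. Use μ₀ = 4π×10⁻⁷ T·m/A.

I ≈ 0.602 A

Inside a long solenoid B = μ₀nI with n = 2474 m⁻¹, so I = B/(μ₀n).
I = 1.87×10⁻³ / (4π×10⁻⁷ × 2474) = 0.602 A.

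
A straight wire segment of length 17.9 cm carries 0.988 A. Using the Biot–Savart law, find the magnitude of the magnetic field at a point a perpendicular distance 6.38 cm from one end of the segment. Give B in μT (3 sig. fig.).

For a finite straight segment, B = (μ₀I/4πd)(sinθ₁ + sinθ₂), where θ₁, θ₂ are the angles from the perpendicular to each end.
The perpendicular foot is at one end, so the two end-offsets along the wire are 0 and L = 0.179 m.
sinθ₁ = 0/√(0²+0.0638²) = 0.0000; sinθ₂ = 0.179/√(0.179²+0.0638²) = 0.9420.
B = (4π×10⁻⁷ × 0.988) / (4π × 0.0638) × (0.0000 + 0.9420) = 1.46×10⁻⁶ T.

B ≈ 1.46 μT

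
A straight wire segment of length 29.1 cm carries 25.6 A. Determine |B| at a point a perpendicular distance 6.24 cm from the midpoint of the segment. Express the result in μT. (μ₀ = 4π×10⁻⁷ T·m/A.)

For a finite straight segment, B = (μ₀I/4πd)(sinθ₁ + sinθ₂), where θ₁, θ₂ are the angles from the perpendicular to each end.
The perpendicular from the point meets the wire at its midpoint, so each end is L/2 = 0.1455 m away along the wire.
sinθ₁ = 0.1455/√(0.1455²+0.0624²) = 0.9190; sinθ₂ = 0.1455/√(0.1455²+0.0624²) = 0.9190.
B = (4π×10⁻⁷ × 25.6) / (4π × 0.0624) × (0.9190 + 0.9190) = 7.54×10⁻⁵ T.

B ≈ 75.4 μT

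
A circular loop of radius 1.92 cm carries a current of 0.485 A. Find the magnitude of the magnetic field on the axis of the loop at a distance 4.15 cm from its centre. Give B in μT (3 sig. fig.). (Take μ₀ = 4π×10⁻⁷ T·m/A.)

B ≈ 1.17 μT

On the axis of a circular loop, B = μ₀IR² / [2(R²+z²)^(3/2)].
R² + z² = (0.0192)² + (0.0415)² = 0.002091 m², and (R²+z²)^(3/2) = 9.56×10⁻⁵ m³.
B = (4π×10⁻⁷ × 0.485 × 0.0003686) / (2 × 9.56×10⁻⁵) = 1.17×10⁻⁶ T.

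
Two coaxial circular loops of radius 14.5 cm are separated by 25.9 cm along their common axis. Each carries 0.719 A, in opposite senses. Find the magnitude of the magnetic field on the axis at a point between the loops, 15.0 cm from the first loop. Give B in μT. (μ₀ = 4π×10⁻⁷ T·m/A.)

B ≈ 0.545 μT

Each loop contributes B = μ₀IR²/[2(R²+z²)^(3/2)] on the axis, with z measured from that loop.
Loop 1 (z = 0.15 m): B₁ = 1.05×10⁻⁶ T. Loop 2 (z = 0.109 m): B₂ = 1.59×10⁻⁶ T.
The fields oppose: B = |B₁ − B₂| = 5.45×10⁻⁷ T.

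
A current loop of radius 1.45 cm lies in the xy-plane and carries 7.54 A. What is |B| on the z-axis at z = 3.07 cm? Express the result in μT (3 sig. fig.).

B ≈ 25.5 μT

On the axis of a circular loop, B = μ₀IR² / [2(R²+z²)^(3/2)].
R² + z² = (0.0145)² + (0.0307)² = 0.001153 m², and (R²+z²)^(3/2) = 3.91×10⁻⁵ m³.
B = (4π×10⁻⁷ × 7.54 × 0.0002102) / (2 × 3.91×10⁻⁵) = 2.55×10⁻⁵ T.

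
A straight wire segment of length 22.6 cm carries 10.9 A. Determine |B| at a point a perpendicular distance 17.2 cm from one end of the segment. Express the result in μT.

B ≈ 5.04 μT

For a finite straight segment, B = (μ₀I/4πd)(sinθ₁ + sinθ₂), where θ₁, θ₂ are the angles from the perpendicular to each end.
The perpendicular foot is at one end, so the two end-offsets along the wire are 0 and L = 0.226 m.
sinθ₁ = 0/√(0²+0.172²) = 0.0000; sinθ₂ = 0.226/√(0.226²+0.172²) = 0.7958.
B = (4π×10⁻⁷ × 10.9) / (4π × 0.172) × (0.0000 + 0.7958) = 5.04×10⁻⁶ T.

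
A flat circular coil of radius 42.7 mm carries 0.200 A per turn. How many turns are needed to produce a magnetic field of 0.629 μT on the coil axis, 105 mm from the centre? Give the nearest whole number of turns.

N = 4

For an N-turn coil, B = Nμ₀IR²/[2(R²+z²)^(3/2)]. A single turn gives B₁ = 1.57×10⁻⁷ T with R = 0.0427 m, z = 0.105 m.
N = B/B₁ = 6.29×10⁻⁷ / 1.57×10⁻⁷ = 4.00.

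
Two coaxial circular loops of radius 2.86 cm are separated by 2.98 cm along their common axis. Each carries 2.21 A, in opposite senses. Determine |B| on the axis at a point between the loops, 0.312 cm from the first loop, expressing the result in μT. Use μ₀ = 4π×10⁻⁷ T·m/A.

B ≈ 28.7 μT

Each loop contributes B = μ₀IR²/[2(R²+z²)^(3/2)] on the axis, with z measured from that loop.
Loop 1 (z = 0.00312 m): B₁ = 4.77×10⁻⁵ T. Loop 2 (z = 0.02668 m): B₂ = 1.90×10⁻⁵ T.
The fields oppose: B = |B₁ − B₂| = 2.87×10⁻⁵ T.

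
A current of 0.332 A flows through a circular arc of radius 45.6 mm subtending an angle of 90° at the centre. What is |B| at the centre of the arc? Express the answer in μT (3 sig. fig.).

The Biot–Savart field of a circular arc at its centre is B = μ₀Iφ/(4πR), with φ = 1.571 rad.
B = (4π×10⁻⁷ × 0.332 × 1.571) / (4π × 0.0456) = 1.14×10⁻⁶ T.

B ≈ 1.14 μT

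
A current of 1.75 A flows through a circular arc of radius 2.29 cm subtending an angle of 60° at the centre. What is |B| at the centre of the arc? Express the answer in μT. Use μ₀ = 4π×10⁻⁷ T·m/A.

B ≈ 8.00 μT

The Biot–Savart field of a circular arc at its centre is B = μ₀Iφ/(4πR), with φ = 1.047 rad.
B = (4π×10⁻⁷ × 1.75 × 1.047) / (4π × 0.0229) = 8.00×10⁻⁶ T.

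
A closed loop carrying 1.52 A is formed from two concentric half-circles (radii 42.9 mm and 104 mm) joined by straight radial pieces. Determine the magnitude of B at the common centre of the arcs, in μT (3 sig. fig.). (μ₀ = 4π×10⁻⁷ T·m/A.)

The radial connectors point toward the centre, so dl × r̂ = 0 and they contribute nothing.
Each semicircle gives μ₀I/(4R): inner arc 1.11×10⁻⁵ T, outer arc 4.59×10⁻⁶ T.
The two arcs carry current in opposite angular senses, so their fields oppose: B = |1.11×10⁻⁵ − 4.59×10⁻⁶| = 6.54×10⁻⁶ T.

B ≈ 6.54 μT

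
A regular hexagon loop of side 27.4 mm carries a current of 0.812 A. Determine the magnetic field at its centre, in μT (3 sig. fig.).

Each side is a finite straight segment at perpendicular distance d = a/(2 tan(π/6)) = 0.02373 m from the centre, with end-angles ±π/6.
One side contributes B₁ = (μ₀I/4πd)·2 sin(π/6) = 3.42×10⁻⁶ T.
All 6 sides add in the same direction: B = 6 × 3.42×10⁻⁶ = 2.05×10⁻⁵ T.

B ≈ 20.5 μT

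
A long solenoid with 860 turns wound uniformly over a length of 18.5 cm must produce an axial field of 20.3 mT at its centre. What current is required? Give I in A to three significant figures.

Inside a long solenoid B = μ₀nI with n = 4649 m⁻¹, so I = B/(μ₀n).
I = 2.03×10⁻² / (4π×10⁻⁷ × 4649) = 3.48 A.

I ≈ 3.48 A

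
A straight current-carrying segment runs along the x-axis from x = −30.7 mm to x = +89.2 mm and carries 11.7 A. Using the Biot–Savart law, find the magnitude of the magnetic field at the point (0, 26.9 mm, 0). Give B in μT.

B ≈ 74.4 μT

For a finite straight segment, B = (μ₀I/4πd)(sinθ₁ + sinθ₂), where θ₁, θ₂ are the angles from the perpendicular to each end.
The perpendicular distance is d = 0.0269 m; the end-offsets along the wire are a = 0.0307 m and b = 0.0892 m.
sinθ₁ = 0.0307/√(0.0307²+0.0269²) = 0.7521; sinθ₂ = 0.0892/√(0.0892²+0.0269²) = 0.9574.
B = (4π×10⁻⁷ × 11.7) / (4π × 0.0269) × (0.7521 + 0.9574) = 7.44×10⁻⁵ T.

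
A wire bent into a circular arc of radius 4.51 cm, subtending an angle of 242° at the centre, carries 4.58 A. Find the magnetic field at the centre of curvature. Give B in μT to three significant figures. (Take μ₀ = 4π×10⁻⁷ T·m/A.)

B ≈ 42.9 μT

The Biot–Savart field of a circular arc at its centre is B = μ₀Iφ/(4πR), with φ = 4.224 rad.
B = (4π×10⁻⁷ × 4.58 × 4.224) / (4π × 0.0451) = 4.29×10⁻⁵ T.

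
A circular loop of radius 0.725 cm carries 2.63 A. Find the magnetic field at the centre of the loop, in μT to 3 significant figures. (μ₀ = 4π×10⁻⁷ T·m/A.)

B ≈ 228 μT

At the centre of a circular loop the Biot–Savart law gives B = μ₀I/(2R).
B = (4π×10⁻⁷ × 2.63) / (2 × 0.00725) = 2.28×10⁻⁴ T.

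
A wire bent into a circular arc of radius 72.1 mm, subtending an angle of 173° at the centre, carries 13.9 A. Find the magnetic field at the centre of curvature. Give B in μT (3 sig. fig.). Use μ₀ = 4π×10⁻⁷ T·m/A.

The Biot–Savart field of a circular arc at its centre is B = μ₀Iφ/(4πR), with φ = 3.019 rad.
B = (4π×10⁻⁷ × 13.9 × 3.019) / (4π × 0.0721) = 5.82×10⁻⁵ T.

B ≈ 58.2 μT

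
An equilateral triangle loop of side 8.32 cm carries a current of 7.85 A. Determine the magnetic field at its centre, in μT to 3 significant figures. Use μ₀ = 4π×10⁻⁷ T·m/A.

Each side is a finite straight segment at perpendicular distance d = a/(2 tan(π/3)) = 0.02402 m from the centre, with end-angles ±π/3.
One side contributes B₁ = (μ₀I/4πd)·2 sin(π/3) = 5.66×10⁻⁵ T.
All 3 sides add in the same direction: B = 3 × 5.66×10⁻⁵ = 1.70×10⁻⁴ T.

B ≈ 170 μT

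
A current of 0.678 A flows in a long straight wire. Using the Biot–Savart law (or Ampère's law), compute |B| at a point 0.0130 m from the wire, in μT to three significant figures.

For an infinitely long straight wire, B = μ₀I/(2πd).
B = (4π×10⁻⁷ × 0.678) / (2π × 0.013) = 1.04×10⁻⁵ T.

B ≈ 10.4 μT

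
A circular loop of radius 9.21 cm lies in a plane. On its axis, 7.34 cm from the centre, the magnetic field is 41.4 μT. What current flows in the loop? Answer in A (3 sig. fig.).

I ≈ 12.7 A

On the axis of a loop, B = μ₀IR²/[2(R²+z²)^(3/2)], so I = 2B(R²+z²)^(3/2)/(μ₀R²).
R² + z² = 0.008482 + 0.005388 = 0.01387 m²; raised to 3/2 gives 1.63×10⁻³ m³.
I = 2 × 4.14×10⁻⁵ × 1.63×10⁻³ / (1.26×10⁻⁶ × 0.008482) = 12.7 A.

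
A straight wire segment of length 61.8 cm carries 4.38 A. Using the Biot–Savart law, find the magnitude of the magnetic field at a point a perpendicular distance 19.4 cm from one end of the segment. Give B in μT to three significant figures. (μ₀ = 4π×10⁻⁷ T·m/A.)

For a finite straight segment, B = (μ₀I/4πd)(sinθ₁ + sinθ₂), where θ₁, θ₂ are the angles from the perpendicular to each end.
The perpendicular foot is at one end, so the two end-offsets along the wire are 0 and L = 0.618 m.
sinθ₁ = 0/√(0²+0.194²) = 0.0000; sinθ₂ = 0.618/√(0.618²+0.194²) = 0.9541.
B = (4π×10⁻⁷ × 4.38) / (4π × 0.194) × (0.0000 + 0.9541) = 2.15×10⁻⁶ T.

B ≈ 2.15 μT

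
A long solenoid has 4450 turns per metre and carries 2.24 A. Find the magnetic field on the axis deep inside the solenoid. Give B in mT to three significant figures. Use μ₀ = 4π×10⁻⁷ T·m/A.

B ≈ 12.5 mT

Inside a long solenoid, B = μ₀nI with n = 4450 turns/m.
B = 4π×10⁻⁷ × 4450 × 2.24 = 1.25×10⁻² T.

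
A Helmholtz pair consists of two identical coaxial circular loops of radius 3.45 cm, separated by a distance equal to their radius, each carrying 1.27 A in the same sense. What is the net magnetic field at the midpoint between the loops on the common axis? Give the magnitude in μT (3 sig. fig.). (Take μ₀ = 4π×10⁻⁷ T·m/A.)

Each loop contributes B = μ₀IR²/[2(R²+z²)^(3/2)] on the axis, with z measured from that loop.
Loop 1 (z = 0.01725 m): B₁ = 1.66×10⁻⁵ T. Loop 2 (z = 0.01725 m): B₂ = 1.66×10⁻⁵ T.
The fields add: B = B₁ + B₂ = 3.31×10⁻⁵ T.

B ≈ 33.1 μT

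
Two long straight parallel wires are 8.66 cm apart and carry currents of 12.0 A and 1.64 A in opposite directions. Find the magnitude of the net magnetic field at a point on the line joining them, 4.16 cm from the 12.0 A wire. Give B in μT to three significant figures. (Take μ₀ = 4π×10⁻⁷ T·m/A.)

B ≈ 65.0 μT

Each long wire gives B = μ₀I/(2πd). Distances are d₁ = 0.0416 m and d₂ = 0.045 m.
B₁ = 5.77×10⁻⁵ T, B₂ = 7.29×10⁻⁶ T.
Between antiparallel currents both contributions point the same way, so they add. B = B₁ + B₂ = 5.77×10⁻⁵ + 7.29×10⁻⁶ = 6.50×10⁻⁵ T.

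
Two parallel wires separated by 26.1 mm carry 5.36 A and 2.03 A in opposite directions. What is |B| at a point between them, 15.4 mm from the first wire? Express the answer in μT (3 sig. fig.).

Each long wire gives B = μ₀I/(2πd). Distances are d₁ = 0.0154 m and d₂ = 0.0107 m.
B₁ = 6.96×10⁻⁵ T, B₂ = 3.79×10⁻⁵ T.
Between antiparallel currents both contributions point the same way, so they add. B = B₁ + B₂ = 6.96×10⁻⁵ + 3.79×10⁻⁵ = 1.08×10⁻⁴ T.

B ≈ 108 μT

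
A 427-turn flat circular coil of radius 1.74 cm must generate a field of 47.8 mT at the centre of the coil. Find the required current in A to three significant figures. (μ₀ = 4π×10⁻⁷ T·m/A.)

For an N-turn coil, B = Nμ₀I/(2R) with R = 0.0174 m, so I = 2RB/(Nμ₀) = 2 × 0.0174 × 4.78×10⁻² / (427 × 4π×10⁻⁷) = 3.10 A.

I ≈ 3.10 A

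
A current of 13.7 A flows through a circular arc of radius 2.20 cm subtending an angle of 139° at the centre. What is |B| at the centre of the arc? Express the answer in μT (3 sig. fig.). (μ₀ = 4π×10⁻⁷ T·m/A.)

B ≈ 151 μT

The Biot–Savart field of a circular arc at its centre is B = μ₀Iφ/(4πR), with φ = 2.426 rad.
B = (4π×10⁻⁷ × 13.7 × 2.426) / (4π × 0.022) = 1.51×10⁻⁴ T.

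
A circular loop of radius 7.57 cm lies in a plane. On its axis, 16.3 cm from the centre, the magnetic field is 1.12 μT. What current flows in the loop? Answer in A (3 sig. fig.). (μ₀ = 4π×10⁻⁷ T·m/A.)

On the axis of a loop, B = μ₀IR²/[2(R²+z²)^(3/2)], so I = 2B(R²+z²)^(3/2)/(μ₀R²).
R² + z² = 0.00573 + 0.02657 = 0.0323 m²; raised to 3/2 gives 5.80×10⁻³ m³.
I = 2 × 1.12×10⁻⁶ × 5.80×10⁻³ / (1.26×10⁻⁶ × 0.00573) = 1.81 A.

I ≈ 1.81 A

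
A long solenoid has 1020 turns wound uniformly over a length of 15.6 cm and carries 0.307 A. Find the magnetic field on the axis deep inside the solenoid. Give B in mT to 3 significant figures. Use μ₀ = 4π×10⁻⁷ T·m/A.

Inside a long solenoid, B = μ₀nI with n = 6538 turns/m.
B = 4π×10⁻⁷ × 6538 × 0.307 = 2.52×10⁻³ T.

B ≈ 2.52 mT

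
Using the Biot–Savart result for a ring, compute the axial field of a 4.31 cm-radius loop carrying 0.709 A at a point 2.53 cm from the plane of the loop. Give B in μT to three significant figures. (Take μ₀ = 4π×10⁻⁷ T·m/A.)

B ≈ 6.63 μT

On the axis of a circular loop, B = μ₀IR² / [2(R²+z²)^(3/2)].
R² + z² = (0.0431)² + (0.0253)² = 0.002498 m², and (R²+z²)^(3/2) = 1.25×10⁻⁴ m³.
B = (4π×10⁻⁷ × 0.709 × 0.001858) / (2 × 1.25×10⁻⁴) = 6.63×10⁻⁶ T.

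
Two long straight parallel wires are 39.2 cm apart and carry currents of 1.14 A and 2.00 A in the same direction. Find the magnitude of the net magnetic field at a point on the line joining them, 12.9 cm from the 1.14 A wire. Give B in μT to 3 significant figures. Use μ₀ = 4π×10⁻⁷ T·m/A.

B ≈ 0.247 μT

Each long wire gives B = μ₀I/(2πd). Distances are d₁ = 0.129 m and d₂ = 0.263 m.
B₁ = 1.77×10⁻⁶ T, B₂ = 1.52×10⁻⁶ T.
Between parallel currents the two contributions point in opposite directions, so they subtract. B = |B₁ − B₂| = |1.77×10⁻⁶ − 1.52×10⁻⁶| = 2.47×10⁻⁷ T.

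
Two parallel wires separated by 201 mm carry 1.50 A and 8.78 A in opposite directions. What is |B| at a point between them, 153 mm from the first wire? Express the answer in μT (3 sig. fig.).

Each long wire gives B = μ₀I/(2πd). Distances are d₁ = 0.153 m and d₂ = 0.048 m.
B₁ = 1.96×10⁻⁶ T, B₂ = 3.66×10⁻⁵ T.
Between antiparallel currents both contributions point the same way, so they add. B = B₁ + B₂ = 1.96×10⁻⁶ + 3.66×10⁻⁵ = 3.85×10⁻⁵ T.

B ≈ 38.5 μT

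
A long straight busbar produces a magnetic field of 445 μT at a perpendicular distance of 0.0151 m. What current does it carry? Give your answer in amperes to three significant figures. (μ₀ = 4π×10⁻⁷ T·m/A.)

For a long straight wire B = μ₀I/(2πd), so I = 2πdB/μ₀.
I = 2π × 0.0151 × 4.45×10⁻⁴ / (4π×10⁻⁷) = 33.6 A.

I ≈ 33.6 A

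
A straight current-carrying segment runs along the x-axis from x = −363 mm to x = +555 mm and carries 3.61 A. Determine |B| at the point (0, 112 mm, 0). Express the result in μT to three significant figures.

For a finite straight segment, B = (μ₀I/4πd)(sinθ₁ + sinθ₂), where θ₁, θ₂ are the angles from the perpendicular to each end.
The perpendicular distance is d = 0.112 m; the end-offsets along the wire are a = 0.363 m and b = 0.555 m.
sinθ₁ = 0.363/√(0.363²+0.112²) = 0.9556; sinθ₂ = 0.555/√(0.555²+0.112²) = 0.9802.
B = (4π×10⁻⁷ × 3.61) / (4π × 0.112) × (0.9556 + 0.9802) = 6.24×10⁻⁶ T.

B ≈ 6.24 μT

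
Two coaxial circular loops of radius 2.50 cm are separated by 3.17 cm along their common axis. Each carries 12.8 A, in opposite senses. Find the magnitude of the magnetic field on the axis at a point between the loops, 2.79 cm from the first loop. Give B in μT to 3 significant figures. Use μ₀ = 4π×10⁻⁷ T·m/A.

B ≈ 215 μT

Each loop contributes B = μ₀IR²/[2(R²+z²)^(3/2)] on the axis, with z measured from that loop.
Loop 1 (z = 0.0279 m): B₁ = 9.56×10⁻⁵ T. Loop 2 (z = 0.0038 m): B₂ = 3.11×10⁻⁴ T.
The fields oppose: B = |B₁ − B₂| = 2.15×10⁻⁴ T.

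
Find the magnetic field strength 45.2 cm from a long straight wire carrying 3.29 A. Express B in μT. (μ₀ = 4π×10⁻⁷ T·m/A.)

B ≈ 1.46 μT

For an infinitely long straight wire, B = μ₀I/(2πd).
B = (4π×10⁻⁷ × 3.29) / (2π × 0.452) = 1.46×10⁻⁶ T.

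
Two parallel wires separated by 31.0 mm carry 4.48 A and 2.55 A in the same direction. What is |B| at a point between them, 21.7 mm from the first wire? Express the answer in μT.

Each long wire gives B = μ₀I/(2πd). Distances are d₁ = 0.0217 m and d₂ = 0.0093 m.
B₁ = 4.13×10⁻⁵ T, B₂ = 5.48×10⁻⁵ T.
Between parallel currents the two contributions point in opposite directions, so they subtract. B = |B₁ − B₂| = |4.13×10⁻⁵ − 5.48×10⁻⁵| = 1.35×10⁻⁵ T.

B ≈ 13.5 μT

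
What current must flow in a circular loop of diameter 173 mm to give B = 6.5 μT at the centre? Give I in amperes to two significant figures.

At the centre of a circular loop B = μ₀I/(2R), so I = 2RB/μ₀.
With R = 0.0865 m, I = 2 × 0.0865 × 6.50×10⁻⁶ / (4π×10⁻⁷) = 0.895 A.

I ≈ 0.89 A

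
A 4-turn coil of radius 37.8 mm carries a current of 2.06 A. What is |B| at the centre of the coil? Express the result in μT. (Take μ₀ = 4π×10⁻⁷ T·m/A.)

B ≈ 137 μT

For an N-turn flat coil, B = Nμ₀I/(2R) with R = 0.0378 m.
B = 4 × 3.42×10⁻⁵ T = 1.37×10⁻⁴ T.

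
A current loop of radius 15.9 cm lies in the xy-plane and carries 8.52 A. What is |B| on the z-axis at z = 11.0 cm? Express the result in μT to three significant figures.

On the axis of a circular loop, B = μ₀IR² / [2(R²+z²)^(3/2)].
R² + z² = (0.159)² + (0.11)² = 0.03738 m², and (R²+z²)^(3/2) = 7.23×10⁻³ m³.
B = (4π×10⁻⁷ × 8.52 × 0.02528) / (2 × 7.23×10⁻³) = 1.87×10⁻⁵ T.

B ≈ 18.7 μT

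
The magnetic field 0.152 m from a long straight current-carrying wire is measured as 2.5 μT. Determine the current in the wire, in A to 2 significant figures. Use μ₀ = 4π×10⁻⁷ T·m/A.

For a long straight wire B = μ₀I/(2πd), so I = 2πdB/μ₀.
I = 2π × 0.152 × 2.50×10⁻⁶ / (4π×10⁻⁷) = 1.90 A.

I ≈ 1.9 A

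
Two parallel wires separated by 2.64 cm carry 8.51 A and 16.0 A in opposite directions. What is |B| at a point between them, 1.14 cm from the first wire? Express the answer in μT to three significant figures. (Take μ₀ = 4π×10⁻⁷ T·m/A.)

B ≈ 363 μT

Each long wire gives B = μ₀I/(2πd). Distances are d₁ = 0.0114 m and d₂ = 0.015 m.
B₁ = 1.49×10⁻⁴ T, B₂ = 2.13×10⁻⁴ T.
Between antiparallel currents both contributions point the same way, so they add. B = B₁ + B₂ = 1.49×10⁻⁴ + 2.13×10⁻⁴ = 3.63×10⁻⁴ T.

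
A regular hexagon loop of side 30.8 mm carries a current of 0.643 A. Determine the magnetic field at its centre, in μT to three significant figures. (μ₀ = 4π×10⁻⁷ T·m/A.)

B ≈ 14.5 μT

Each side is a finite straight segment at perpendicular distance d = a/(2 tan(π/6)) = 0.02667 m from the centre, with end-angles ±π/6.
One side contributes B₁ = (μ₀I/4πd)·2 sin(π/6) = 2.41×10⁻⁶ T.
All 6 sides add in the same direction: B = 6 × 2.41×10⁻⁶ = 1.45×10⁻⁵ T.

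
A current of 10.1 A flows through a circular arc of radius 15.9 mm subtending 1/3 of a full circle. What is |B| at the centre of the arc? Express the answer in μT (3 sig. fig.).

The Biot–Savart field of a circular arc at its centre is B = μ₀Iφ/(4πR), with φ = 2.094 rad.
B = (4π×10⁻⁷ × 10.1 × 2.094) / (4π × 0.0159) = 1.33×10⁻⁴ T.

B ≈ 133 μT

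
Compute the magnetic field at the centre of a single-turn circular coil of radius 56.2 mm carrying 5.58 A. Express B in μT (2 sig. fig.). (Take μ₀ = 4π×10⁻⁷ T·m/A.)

At the centre of a circular loop the Biot–Savart law gives B = μ₀I/(2R).
B = (4π×10⁻⁷ × 5.58) / (2 × 0.0562) = 6.24×10⁻⁵ T.

B ≈ 62 μT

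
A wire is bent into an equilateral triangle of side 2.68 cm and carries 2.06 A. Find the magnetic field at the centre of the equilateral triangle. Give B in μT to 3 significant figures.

B ≈ 138 μT

Each side is a finite straight segment at perpendicular distance d = a/(2 tan(π/3)) = 0.007736 m from the centre, with end-angles ±π/3.
One side contributes B₁ = (μ₀I/4πd)·2 sin(π/3) = 4.61×10⁻⁵ T.
All 3 sides add in the same direction: B = 3 × 4.61×10⁻⁵ = 1.38×10⁻⁴ T.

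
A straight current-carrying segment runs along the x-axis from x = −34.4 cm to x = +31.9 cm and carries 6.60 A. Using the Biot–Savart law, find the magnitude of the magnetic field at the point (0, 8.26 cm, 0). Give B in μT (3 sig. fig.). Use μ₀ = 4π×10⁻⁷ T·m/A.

B ≈ 15.5 μT

For a finite straight segment, B = (μ₀I/4πd)(sinθ₁ + sinθ₂), where θ₁, θ₂ are the angles from the perpendicular to each end.
The perpendicular distance is d = 0.0826 m; the end-offsets along the wire are a = 0.344 m and b = 0.319 m.
sinθ₁ = 0.344/√(0.344²+0.0826²) = 0.9724; sinθ₂ = 0.319/√(0.319²+0.0826²) = 0.9681.
B = (4π×10⁻⁷ × 6.60) / (4π × 0.0826) × (0.9724 + 0.9681) = 1.55×10⁻⁵ T.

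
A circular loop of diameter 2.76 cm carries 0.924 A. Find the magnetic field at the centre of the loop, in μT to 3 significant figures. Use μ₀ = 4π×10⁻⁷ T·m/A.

B ≈ 42.1 μT

At the centre of a circular loop the Biot–Savart law gives B = μ₀I/(2R) (so R = 0.0138 m).
B = (4π×10⁻⁷ × 0.924) / (2 × 0.0138) = 4.21×10⁻⁵ T.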